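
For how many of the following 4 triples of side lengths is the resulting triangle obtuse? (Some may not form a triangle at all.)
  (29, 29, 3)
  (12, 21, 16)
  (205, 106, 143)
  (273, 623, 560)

2

(29,29,3): 3²+29² = 850 > 841 = 29² → acute
(12,21,16): 12²+16² = 400 < 441 = 21² → obtuse
(205,106,143): 106²+143² = 31685 < 42025 = 205² → obtuse
(273,623,560): 273²+560² = 388129 = 623² → right
2 of the 4 are obtuse.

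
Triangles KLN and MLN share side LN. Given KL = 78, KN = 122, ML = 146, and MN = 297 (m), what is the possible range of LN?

151 < LN < 200

From triangle KLN: |78 − 122| < LN < 78 + 122, i.e. 44 < LN < 200.
From triangle MLN: 151 < LN < 443.
Both must hold, so LN lies in the intersection.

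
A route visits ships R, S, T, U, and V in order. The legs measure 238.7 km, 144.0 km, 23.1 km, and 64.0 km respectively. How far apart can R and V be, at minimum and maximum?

7.6 ≤ RV ≤ 469.8 km

The maximum is all hops collinear in one direction: 238.7 + 144.0 + 23.1 + 64.0 = 469.8.
The longest hop is 238.7; the others sum to 231.1. Folding the others back against it leaves at least 238.7 − 231.1 = 7.6.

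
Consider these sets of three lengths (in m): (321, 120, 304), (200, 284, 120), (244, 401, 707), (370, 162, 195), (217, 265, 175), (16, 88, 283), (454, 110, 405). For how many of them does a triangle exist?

(120,304,321): 120+304 > 321 → valid
(120,200,284): 120+200 > 284 → valid
(244,401,707): 244+401 ≤ 707 → not valid
(162,195,370): 162+195 ≤ 370 → not valid
(175,217,265): 175+217 > 265 → valid
(16,88,283): 16+88 ≤ 283 → not valid
(110,405,454): 110+405 > 454 → valid
4 of the 7 triples form a triangle.

4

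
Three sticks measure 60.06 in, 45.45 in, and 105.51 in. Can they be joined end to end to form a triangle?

No

The two shorter sides sum to 105.51, exactly equal to the longest side 105.51.
That gives only a degenerate (flat) triangle — the inequality must be strict.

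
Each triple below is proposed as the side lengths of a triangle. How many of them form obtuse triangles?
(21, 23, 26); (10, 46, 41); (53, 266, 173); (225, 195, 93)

2

(21,23,26): 21²+23² = 970 > 676 = 26² → acute
(10,46,41): 10²+41² = 1781 < 2116 = 46² → obtuse
(53,266,173): 53+173 ≤ 266, not a triangle
(225,195,93): 93²+195² = 46674 < 50625 = 225² → obtuse
2 of the 4 are obtuse.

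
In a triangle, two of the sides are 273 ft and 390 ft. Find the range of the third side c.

117 < c < 663

By the triangle inequality, c must be less than 273 + 390 = 663 and greater than |273 − 390| = 117.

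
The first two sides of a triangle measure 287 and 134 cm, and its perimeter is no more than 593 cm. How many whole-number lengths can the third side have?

19

Triangle inequality: 153 < x < 421. Perimeter ≤ 593 gives x ≤ 593 − 287 − 134 = 172.
So 153 < x ≤ 172; integers 154 through 172: 19 values.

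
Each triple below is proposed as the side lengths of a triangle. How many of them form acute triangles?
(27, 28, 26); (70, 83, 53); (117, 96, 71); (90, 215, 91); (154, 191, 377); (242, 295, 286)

(27,28,26): 26²+27² = 1405 > 784 = 28² → acute
(70,83,53): 53²+70² = 7709 > 6889 = 83² → acute
(117,96,71): 71²+96² = 14257 > 13689 = 117² → acute
(90,215,91): 90+91 ≤ 215, not a triangle
(154,191,377): 154+191 ≤ 377, not a triangle
(242,295,286): 242²+286² = 140360 > 87025 = 295² → acute
4 of the 6 are acute.

4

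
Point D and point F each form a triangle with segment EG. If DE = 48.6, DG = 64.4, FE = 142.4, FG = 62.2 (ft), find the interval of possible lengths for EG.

80.2 < EG < 113.0

From triangle DEG: |48.6 − 64.4| < EG < 48.6 + 64.4, i.e. 15.8 < EG < 113.0.
From triangle FEG: 80.2 < EG < 204.6.
Both must hold, so EG lies in the intersection.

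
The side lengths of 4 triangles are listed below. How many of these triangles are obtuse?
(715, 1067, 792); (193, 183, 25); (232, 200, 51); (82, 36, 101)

3

(715,1067,792): 715²+792² = 1138489 = 1067² → right
(193,183,25): 25²+183² = 34114 < 37249 = 193² → obtuse
(232,200,51): 51²+200² = 42601 < 53824 = 232² → obtuse
(82,36,101): 36²+82² = 8020 < 10201 = 101² → obtuse
3 of the 4 are obtuse.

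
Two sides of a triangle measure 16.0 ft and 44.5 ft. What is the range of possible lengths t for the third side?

By the triangle inequality, t must be less than 16.0 + 44.5 = 60.5 and greater than |16.0 − 44.5| = 28.5.

28.5 < t < 60.5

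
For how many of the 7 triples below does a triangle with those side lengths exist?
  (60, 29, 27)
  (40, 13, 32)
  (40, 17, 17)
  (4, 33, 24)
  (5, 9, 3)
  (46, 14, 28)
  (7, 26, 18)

1

(27,29,60): 27+29 ≤ 60 → not valid
(13,32,40): 13+32 > 40 → valid
(17,17,40): 17+17 ≤ 40 → not valid
(4,24,33): 4+24 ≤ 33 → not valid
(3,5,9): 3+5 ≤ 9 → not valid
(14,28,46): 14+28 ≤ 46 → not valid
(7,18,26): 7+18 ≤ 26 → not valid
1 of the 7 triples forms a triangle.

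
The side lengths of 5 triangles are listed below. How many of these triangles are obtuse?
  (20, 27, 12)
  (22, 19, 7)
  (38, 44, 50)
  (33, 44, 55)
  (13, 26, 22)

3

(20,27,12): 12²+20² = 544 < 729 = 27² → obtuse
(22,19,7): 7²+19² = 410 < 484 = 22² → obtuse
(38,44,50): 38²+44² = 3380 > 2500 = 50² → acute
(33,44,55): 33²+44² = 3025 = 55² → right
(13,26,22): 13²+22² = 653 < 676 = 26² → obtuse
3 of the 5 are obtuse.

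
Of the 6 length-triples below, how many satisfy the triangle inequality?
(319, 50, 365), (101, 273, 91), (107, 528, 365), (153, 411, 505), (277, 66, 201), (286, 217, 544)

(50,319,365): 50+319 > 365 → valid
(91,101,273): 91+101 ≤ 273 → not valid
(107,365,528): 107+365 ≤ 528 → not valid
(153,411,505): 153+411 > 505 → valid
(66,201,277): 66+201 ≤ 277 → not valid
(217,286,544): 217+286 ≤ 544 → not valid
2 of the 6 triples form a triangle.

2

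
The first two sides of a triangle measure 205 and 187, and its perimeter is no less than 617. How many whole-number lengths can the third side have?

Triangle inequality: 18 < x < 392. Perimeter ≥ 617 gives x ≥ 617 − 205 − 187 = 225.
So 225 ≤ x < 392; integers 225 through 391: 167 values.

167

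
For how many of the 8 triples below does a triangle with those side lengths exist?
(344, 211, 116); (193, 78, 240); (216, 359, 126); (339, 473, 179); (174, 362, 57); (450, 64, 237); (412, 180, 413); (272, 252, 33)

4

(116,211,344): 116+211 ≤ 344 → not valid
(78,193,240): 78+193 > 240 → valid
(126,216,359): 126+216 ≤ 359 → not valid
(179,339,473): 179+339 > 473 → valid
(57,174,362): 57+174 ≤ 362 → not valid
(64,237,450): 64+237 ≤ 450 → not valid
(180,412,413): 180+412 > 413 → valid
(33,252,272): 33+252 > 272 → valid
4 of the 8 triples form a triangle.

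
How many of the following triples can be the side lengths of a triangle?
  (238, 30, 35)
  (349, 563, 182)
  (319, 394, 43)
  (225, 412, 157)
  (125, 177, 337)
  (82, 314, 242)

1

(30,35,238): 30+35 ≤ 238 → not valid
(182,349,563): 182+349 ≤ 563 → not valid
(43,319,394): 43+319 ≤ 394 → not valid
(157,225,412): 157+225 ≤ 412 → not valid
(125,177,337): 125+177 ≤ 337 → not valid
(82,242,314): 82+242 > 314 → valid
1 of the 6 triples forms a triangle.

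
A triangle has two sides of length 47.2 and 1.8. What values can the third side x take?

45.4 < x < 49.0

By the triangle inequality, x must be less than 47.2 + 1.8 = 49.0 and greater than |47.2 − 1.8| = 45.4.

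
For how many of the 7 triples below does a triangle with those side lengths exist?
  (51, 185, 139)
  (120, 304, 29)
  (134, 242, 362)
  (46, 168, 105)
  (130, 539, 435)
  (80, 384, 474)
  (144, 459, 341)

(51,139,185): 51+139 > 185 → valid
(29,120,304): 29+120 ≤ 304 → not valid
(134,242,362): 134+242 > 362 → valid
(46,105,168): 46+105 ≤ 168 → not valid
(130,435,539): 130+435 > 539 → valid
(80,384,474): 80+384 ≤ 474 → not valid
(144,341,459): 144+341 > 459 → valid
4 of the 7 triples form a triangle.

4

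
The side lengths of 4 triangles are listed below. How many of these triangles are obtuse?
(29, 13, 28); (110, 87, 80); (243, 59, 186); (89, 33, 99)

(29,13,28): 13²+28² = 953 > 841 = 29² → acute
(110,87,80): 80²+87² = 13969 > 12100 = 110² → acute
(243,59,186): 59²+186² = 38077 < 59049 = 243² → obtuse
(89,33,99): 33²+89² = 9010 < 9801 = 99² → obtuse
2 of the 4 are obtuse.

2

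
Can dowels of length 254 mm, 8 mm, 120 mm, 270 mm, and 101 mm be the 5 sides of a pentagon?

Yes

A pentagon exists iff every side is shorter than the sum of the others — equivalently, the longest side is less than the sum of the rest.
Longest side 270 < 483 (sum of the remaining 4), so yes.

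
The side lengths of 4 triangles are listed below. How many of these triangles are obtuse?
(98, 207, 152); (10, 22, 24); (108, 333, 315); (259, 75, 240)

(98,207,152): 98²+152² = 32708 < 42849 = 207² → obtuse
(10,22,24): 10²+22² = 584 > 576 = 24² → acute
(108,333,315): 108²+315² = 110889 = 333² → right
(259,75,240): 75²+240² = 63225 < 67081 = 259² → obtuse
2 of the 4 are obtuse.

2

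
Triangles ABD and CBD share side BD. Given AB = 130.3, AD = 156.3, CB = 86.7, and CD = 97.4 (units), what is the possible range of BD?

26.0 < BD < 184.1

From triangle ABD: |130.3 − 156.3| < BD < 130.3 + 156.3, i.e. 26.0 < BD < 286.6.
From triangle CBD: 10.7 < BD < 184.1.
Both must hold, so BD lies in the intersection.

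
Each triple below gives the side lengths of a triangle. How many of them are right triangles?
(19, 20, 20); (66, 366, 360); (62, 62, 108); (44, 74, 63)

1

(19,20,20): 19²+20² = 761 > 400 = 20² → acute
(66,366,360): 66²+360² = 133956 = 366² → right
(62,62,108): 62²+62² = 7688 < 11664 = 108² → obtuse
(44,74,63): 44²+63² = 5905 > 5476 = 74² → acute
1 of the 4 is right.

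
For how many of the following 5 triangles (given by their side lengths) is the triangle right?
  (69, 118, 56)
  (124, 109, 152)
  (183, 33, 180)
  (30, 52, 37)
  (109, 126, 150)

1

(69,118,56): 56²+69² = 7897 < 13924 = 118² → obtuse
(124,109,152): 109²+124² = 27257 > 23104 = 152² → acute
(183,33,180): 33²+180² = 33489 = 183² → right
(30,52,37): 30²+37² = 2269 < 2704 = 52² → obtuse
(109,126,150): 109²+126² = 27757 > 22500 = 150² → acute
1 of the 5 is right.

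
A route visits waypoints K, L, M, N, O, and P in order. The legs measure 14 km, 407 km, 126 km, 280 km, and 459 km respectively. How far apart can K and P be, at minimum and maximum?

0 ≤ KP ≤ 1286 km

The maximum is all hops collinear in one direction: 14 + 407 + 126 + 280 + 459 = 1286.
The longest hop is 459; the others sum to 827. Since 459 ≤ 827, the path can fold back on itself completely, so the minimum distance is 0.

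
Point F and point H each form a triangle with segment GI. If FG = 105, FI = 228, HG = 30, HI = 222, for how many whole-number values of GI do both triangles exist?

59

From triangle FGI: 123 < GI < 333.
From triangle HGI: 192 < GI < 252.
Intersection: 192 < GI < 252, so integers 193 through 251: 59 values.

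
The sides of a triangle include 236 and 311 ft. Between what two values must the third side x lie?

75 < x < 547 (ft)

By the triangle inequality, x must be less than 236 + 311 = 547 and greater than |236 − 311| = 75.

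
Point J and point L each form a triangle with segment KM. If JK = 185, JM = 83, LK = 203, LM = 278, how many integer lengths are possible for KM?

165

From triangle JKM: 102 < KM < 268.
From triangle LKM: 75 < KM < 481.
Intersection: 102 < KM < 268, so integers 103 through 267: 165 values.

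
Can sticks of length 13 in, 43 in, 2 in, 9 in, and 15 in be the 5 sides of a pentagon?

No

For a pentagon, each side must be shorter than the sum of the others.
Here the longest side is 43, but the remaining 4 sides sum to only 39.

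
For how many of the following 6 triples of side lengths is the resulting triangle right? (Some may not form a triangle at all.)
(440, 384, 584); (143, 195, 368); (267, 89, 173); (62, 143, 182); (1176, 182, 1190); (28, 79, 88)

(440,384,584): 384²+440² = 341056 = 584² → right
(143,195,368): 143+195 ≤ 368, not a triangle
(267,89,173): 89+173 ≤ 267, not a triangle
(62,143,182): 62²+143² = 24293 < 33124 = 182² → obtuse
(1176,182,1190): 182²+1176² = 1416100 = 1190² → right
(28,79,88): 28²+79² = 7025 < 7744 = 88² → obtuse
2 of the 6 are right.

2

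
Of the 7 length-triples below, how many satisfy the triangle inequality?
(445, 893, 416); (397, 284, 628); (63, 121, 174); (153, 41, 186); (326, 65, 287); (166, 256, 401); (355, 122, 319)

6

(416,445,893): 416+445 ≤ 893 → not valid
(284,397,628): 284+397 > 628 → valid
(63,121,174): 63+121 > 174 → valid
(41,153,186): 41+153 > 186 → valid
(65,287,326): 65+287 > 326 → valid
(166,256,401): 166+256 > 401 → valid
(122,319,355): 122+319 > 355 → valid
6 of the 7 triples form a triangle.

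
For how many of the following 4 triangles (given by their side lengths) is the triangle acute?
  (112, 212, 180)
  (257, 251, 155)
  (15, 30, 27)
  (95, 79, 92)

(112,212,180): 112²+180² = 44944 = 212² → right
(257,251,155): 155²+251² = 87026 > 66049 = 257² → acute
(15,30,27): 15²+27² = 954 > 900 = 30² → acute
(95,79,92): 79²+92² = 14705 > 9025 = 95² → acute
3 of the 4 are acute.

3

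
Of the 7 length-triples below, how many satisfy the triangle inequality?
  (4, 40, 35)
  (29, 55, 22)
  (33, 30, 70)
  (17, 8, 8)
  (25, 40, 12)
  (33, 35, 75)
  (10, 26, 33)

(4,35,40): 4+35 ≤ 40 → not valid
(22,29,55): 22+29 ≤ 55 → not valid
(30,33,70): 30+33 ≤ 70 → not valid
(8,8,17): 8+8 ≤ 17 → not valid
(12,25,40): 12+25 ≤ 40 → not valid
(33,35,75): 33+35 ≤ 75 → not valid
(10,26,33): 10+26 > 33 → valid
1 of the 7 triples forms a triangle.

1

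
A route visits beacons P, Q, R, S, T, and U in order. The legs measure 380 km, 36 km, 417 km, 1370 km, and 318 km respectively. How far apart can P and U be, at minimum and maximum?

219 ≤ PU ≤ 2521 km

The maximum is all hops collinear in one direction: 380 + 36 + 417 + 1370 + 318 = 2521.
The longest hop is 1370; the others sum to 1151. Folding the others back against it leaves at least 1370 − 1151 = 219.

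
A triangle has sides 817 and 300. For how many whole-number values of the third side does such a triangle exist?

The third side lies in the open interval (517, 1117).
Integers from 518 to 1116 inclusive: 1116 − 518 + 1 = 599.

599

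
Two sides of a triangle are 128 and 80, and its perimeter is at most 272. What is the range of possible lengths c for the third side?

48 < c ≤ 64

Triangle inequality alone gives 48 < c < 208.
The perimeter condition gives c ≤ 272 − 128 − 80 = 64.
Intersecting the two: 48 < c ≤ 64.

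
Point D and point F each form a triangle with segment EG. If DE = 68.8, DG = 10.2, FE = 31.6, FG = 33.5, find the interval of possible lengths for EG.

From triangle DEG: |68.8 − 10.2| < EG < 68.8 + 10.2, i.e. 58.6 < EG < 79.0.
From triangle FEG: 1.9 < EG < 65.1.
Both must hold, so EG lies in the intersection.

58.6 < EG < 65.1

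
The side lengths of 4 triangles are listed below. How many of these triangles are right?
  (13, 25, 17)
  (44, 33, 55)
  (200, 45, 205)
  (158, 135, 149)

2

(13,25,17): 13²+17² = 458 < 625 = 25² → obtuse
(44,33,55): 33²+44² = 3025 = 55² → right
(200,45,205): 45²+200² = 42025 = 205² → right
(158,135,149): 135²+149² = 40426 > 24964 = 158² → acute
2 of the 4 are right.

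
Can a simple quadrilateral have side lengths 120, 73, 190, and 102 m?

Yes

A quadrilateral exists iff every side is shorter than the sum of the others — equivalently, the longest side is less than the sum of the rest.
Longest side 190 < 295 (sum of the remaining 3), so yes.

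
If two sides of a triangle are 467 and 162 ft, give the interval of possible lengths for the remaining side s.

By the triangle inequality, s must be less than 467 + 162 = 629 and greater than |467 − 162| = 305.

305 < s < 629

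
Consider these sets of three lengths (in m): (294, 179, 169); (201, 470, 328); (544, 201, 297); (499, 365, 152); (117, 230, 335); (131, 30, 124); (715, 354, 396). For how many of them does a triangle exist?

6

(169,179,294): 169+179 > 294 → valid
(201,328,470): 201+328 > 470 → valid
(201,297,544): 201+297 ≤ 544 → not valid
(152,365,499): 152+365 > 499 → valid
(117,230,335): 117+230 > 335 → valid
(30,124,131): 30+124 > 131 → valid
(354,396,715): 354+396 > 715 → valid
6 of the 7 triples form a triangle.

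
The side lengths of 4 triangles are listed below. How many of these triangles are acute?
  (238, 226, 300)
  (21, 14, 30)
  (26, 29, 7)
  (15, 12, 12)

(238,226,300): 226²+238² = 107720 > 90000 = 300² → acute
(21,14,30): 14²+21² = 637 < 900 = 30² → obtuse
(26,29,7): 7²+26² = 725 < 841 = 29² → obtuse
(15,12,12): 12²+12² = 288 > 225 = 15² → acute
2 of the 4 are acute.

2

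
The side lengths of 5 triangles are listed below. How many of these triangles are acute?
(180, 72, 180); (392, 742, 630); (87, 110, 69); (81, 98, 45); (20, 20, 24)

(180,72,180): 72²+180² = 37584 > 32400 = 180² → acute
(392,742,630): 392²+630² = 550564 = 742² → right
(87,110,69): 69²+87² = 12330 > 12100 = 110² → acute
(81,98,45): 45²+81² = 8586 < 9604 = 98² → obtuse
(20,20,24): 20²+20² = 800 > 576 = 24² → acute
3 of the 5 are acute.

3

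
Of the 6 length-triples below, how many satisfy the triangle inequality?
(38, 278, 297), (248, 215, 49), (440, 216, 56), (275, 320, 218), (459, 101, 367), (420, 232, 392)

5

(38,278,297): 38+278 > 297 → valid
(49,215,248): 49+215 > 248 → valid
(56,216,440): 56+216 ≤ 440 → not valid
(218,275,320): 218+275 > 320 → valid
(101,367,459): 101+367 > 459 → valid
(232,392,420): 232+392 > 420 → valid
5 of the 6 triples form a triangle.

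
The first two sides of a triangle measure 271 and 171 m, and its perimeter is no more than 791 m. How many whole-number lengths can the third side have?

Triangle inequality: 100 < x < 442. Perimeter ≤ 791 gives x ≤ 791 − 271 − 171 = 349.
So 100 < x ≤ 349; integers 101 through 349: 249 values.

249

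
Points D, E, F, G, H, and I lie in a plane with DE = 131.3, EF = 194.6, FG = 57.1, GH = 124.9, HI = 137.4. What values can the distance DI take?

0 ≤ DI ≤ 645.3

The maximum is all hops collinear in one direction: 131.3 + 194.6 + 57.1 + 124.9 + 137.4 = 645.3.
The longest hop is 194.6; the others sum to 450.7. Since 194.6 ≤ 450.7, the path can fold back on itself completely, so the minimum distance is 0.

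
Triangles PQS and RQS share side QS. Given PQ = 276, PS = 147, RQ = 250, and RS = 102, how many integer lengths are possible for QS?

From triangle PQS: 129 < QS < 423.
From triangle RQS: 148 < QS < 352.
Intersection: 148 < QS < 352, so integers 149 through 351: 203 values.

203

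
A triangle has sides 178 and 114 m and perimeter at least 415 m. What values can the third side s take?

123 ≤ s < 292

Triangle inequality alone gives 64 < s < 292.
The perimeter condition gives s ≥ 415 − 178 − 114 = 123.
Intersecting the two: 123 ≤ s < 292.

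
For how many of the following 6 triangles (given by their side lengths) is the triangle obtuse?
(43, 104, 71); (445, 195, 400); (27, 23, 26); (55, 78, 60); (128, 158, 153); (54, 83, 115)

(43,104,71): 43²+71² = 6890 < 10816 = 104² → obtuse
(445,195,400): 195²+400² = 198025 = 445² → right
(27,23,26): 23²+26² = 1205 > 729 = 27² → acute
(55,78,60): 55²+60² = 6625 > 6084 = 78² → acute
(128,158,153): 128²+153² = 39793 > 24964 = 158² → acute
(54,83,115): 54²+83² = 9805 < 13225 = 115² → obtuse
2 of the 6 are obtuse.

2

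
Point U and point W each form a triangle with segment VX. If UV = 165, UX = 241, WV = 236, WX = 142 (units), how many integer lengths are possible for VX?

From triangle UVX: 76 < VX < 406.
From triangle WVX: 94 < VX < 378.
Intersection: 94 < VX < 378, so integers 95 through 377: 283 values.

283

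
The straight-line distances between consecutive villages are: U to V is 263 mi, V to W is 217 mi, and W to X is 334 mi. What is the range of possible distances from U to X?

0 ≤ UX ≤ 814 mi

The maximum is all hops collinear in one direction: 263 + 217 + 334 = 814.
The longest hop is 334; the others sum to 480. Since 334 ≤ 480, the path can fold back on itself completely, so the minimum distance is 0.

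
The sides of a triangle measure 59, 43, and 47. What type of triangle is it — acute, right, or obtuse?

Compare the square of the longest side to the sum of squares of the other two: 43² + 47² = 4058 > 3481 = 59².

acute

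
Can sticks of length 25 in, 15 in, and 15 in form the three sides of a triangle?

The longest side is 25, and the other two sum to 30.
Since 30 > 25, the triangle inequality holds.

Yes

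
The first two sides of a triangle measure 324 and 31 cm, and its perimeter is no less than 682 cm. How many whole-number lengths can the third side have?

Triangle inequality: 293 < x < 355. Perimeter ≥ 682 gives x ≥ 682 − 324 − 31 = 327.
So 327 ≤ x < 355; integers 327 through 354: 28 values.

28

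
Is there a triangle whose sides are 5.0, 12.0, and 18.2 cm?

The longest side is 18.2, but the other two sum to only 17.0.
17.0 < 18.2, so the triangle inequality fails.

No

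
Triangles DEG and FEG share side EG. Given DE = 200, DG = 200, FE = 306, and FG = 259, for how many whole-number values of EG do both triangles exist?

352

From triangle DEG: 0 < EG < 400.
From triangle FEG: 47 < EG < 565.
Intersection: 47 < EG < 400, so integers 48 through 399: 352 values.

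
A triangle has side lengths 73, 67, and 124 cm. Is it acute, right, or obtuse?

Compare the square of the longest side to the sum of squares of the other two: 67² + 73² = 9818 < 15376 = 124².

obtuse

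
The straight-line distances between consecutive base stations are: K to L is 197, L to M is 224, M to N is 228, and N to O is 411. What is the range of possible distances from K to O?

The maximum is all hops collinear in one direction: 197 + 224 + 228 + 411 = 1060.
The longest hop is 411; the others sum to 649. Since 411 ≤ 649, the path can fold back on itself completely, so the minimum distance is 0.

0 ≤ KO ≤ 1060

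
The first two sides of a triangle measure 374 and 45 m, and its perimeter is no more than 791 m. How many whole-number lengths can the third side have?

43

Triangle inequality: 329 < x < 419. Perimeter ≤ 791 gives x ≤ 791 − 374 − 45 = 372.
So 329 < x ≤ 372; integers 330 through 372: 43 values.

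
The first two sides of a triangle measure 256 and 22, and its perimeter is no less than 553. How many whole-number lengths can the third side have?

3

Triangle inequality: 234 < x < 278. Perimeter ≥ 553 gives x ≥ 553 − 256 − 22 = 275.
So 275 ≤ x < 278; integers 275 through 277: 3 values.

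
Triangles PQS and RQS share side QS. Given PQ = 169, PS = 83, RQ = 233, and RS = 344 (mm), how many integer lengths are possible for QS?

From triangle PQS: 86 < QS < 252.
From triangle RQS: 111 < QS < 577.
Intersection: 111 < QS < 252, so integers 112 through 251: 140 values.

140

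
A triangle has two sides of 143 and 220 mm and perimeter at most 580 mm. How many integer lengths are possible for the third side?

140

Triangle inequality: 77 < x < 363. Perimeter ≤ 580 gives x ≤ 580 − 143 − 220 = 217.
So 77 < x ≤ 217; integers 78 through 217: 140 values.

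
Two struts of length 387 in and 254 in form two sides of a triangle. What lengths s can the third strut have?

By the triangle inequality, s must be less than 387 + 254 = 641 and greater than |387 − 254| = 133.

133 < s < 641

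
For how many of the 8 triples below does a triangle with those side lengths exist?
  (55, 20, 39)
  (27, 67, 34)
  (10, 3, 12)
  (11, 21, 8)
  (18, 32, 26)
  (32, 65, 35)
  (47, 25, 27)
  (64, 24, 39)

5

(20,39,55): 20+39 > 55 → valid
(27,34,67): 27+34 ≤ 67 → not valid
(3,10,12): 3+10 > 12 → valid
(8,11,21): 8+11 ≤ 21 → not valid
(18,26,32): 18+26 > 32 → valid
(32,35,65): 32+35 > 65 → valid
(25,27,47): 25+27 > 47 → valid
(24,39,64): 24+39 ≤ 64 → not valid
5 of the 8 triples form a triangle.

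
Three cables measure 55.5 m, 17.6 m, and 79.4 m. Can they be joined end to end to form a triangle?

No

The longest side is 79.4, but the other two sum to only 73.1.
73.1 < 79.4, so the triangle inequality fails.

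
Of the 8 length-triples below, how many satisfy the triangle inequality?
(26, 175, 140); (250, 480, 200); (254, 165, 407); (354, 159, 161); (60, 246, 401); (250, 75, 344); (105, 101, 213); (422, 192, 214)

1

(26,140,175): 26+140 ≤ 175 → not valid
(200,250,480): 200+250 ≤ 480 → not valid
(165,254,407): 165+254 > 407 → valid
(159,161,354): 159+161 ≤ 354 → not valid
(60,246,401): 60+246 ≤ 401 → not valid
(75,250,344): 75+250 ≤ 344 → not valid
(101,105,213): 101+105 ≤ 213 → not valid
(192,214,422): 192+214 ≤ 422 → not valid
1 of the 8 triples forms a triangle.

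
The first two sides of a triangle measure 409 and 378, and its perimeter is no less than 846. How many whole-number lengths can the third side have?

Triangle inequality: 31 < x < 787. Perimeter ≥ 846 gives x ≥ 846 − 409 − 378 = 59.
So 59 ≤ x < 787; integers 59 through 786: 728 values.

728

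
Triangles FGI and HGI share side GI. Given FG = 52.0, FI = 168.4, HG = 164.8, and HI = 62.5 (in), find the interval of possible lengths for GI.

From triangle FGI: |52.0 − 168.4| < GI < 52.0 + 168.4, i.e. 116.4 < GI < 220.4.
From triangle HGI: 102.3 < GI < 227.3.
Both must hold, so GI lies in the intersection.

116.4 < GI < 220.4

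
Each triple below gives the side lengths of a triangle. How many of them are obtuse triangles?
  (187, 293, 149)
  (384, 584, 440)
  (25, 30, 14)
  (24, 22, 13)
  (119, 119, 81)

2

(187,293,149): 149²+187² = 57170 < 85849 = 293² → obtuse
(384,584,440): 384²+440² = 341056 = 584² → right
(25,30,14): 14²+25² = 821 < 900 = 30² → obtuse
(24,22,13): 13²+22² = 653 > 576 = 24² → acute
(119,119,81): 81²+119² = 20722 > 14161 = 119² → acute
2 of the 5 are obtuse.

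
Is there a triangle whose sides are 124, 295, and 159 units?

The longest side is 295, but the other two sum to only 283.
283 < 295, so the triangle inequality fails.

No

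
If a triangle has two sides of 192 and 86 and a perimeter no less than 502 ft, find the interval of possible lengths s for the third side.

224 ≤ s < 278

Triangle inequality alone gives 106 < s < 278.
The perimeter condition gives s ≥ 502 − 192 − 86 = 224.
Intersecting the two: 224 ≤ s < 278.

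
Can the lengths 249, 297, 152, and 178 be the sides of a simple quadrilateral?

Yes

A quadrilateral exists iff every side is shorter than the sum of the others — equivalently, the longest side is less than the sum of the rest.
Longest side 297 < 579 (sum of the remaining 3), so yes.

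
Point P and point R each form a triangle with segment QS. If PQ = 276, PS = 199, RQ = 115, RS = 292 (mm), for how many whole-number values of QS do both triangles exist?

229

From triangle PQS: 77 < QS < 475.
From triangle RQS: 177 < QS < 407.
Intersection: 177 < QS < 407, so integers 178 through 406: 229 values.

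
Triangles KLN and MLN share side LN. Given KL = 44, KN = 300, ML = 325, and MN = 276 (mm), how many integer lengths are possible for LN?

From triangle KLN: 256 < LN < 344.
From triangle MLN: 49 < LN < 601.
Intersection: 256 < LN < 344, so integers 257 through 343: 87 values.

87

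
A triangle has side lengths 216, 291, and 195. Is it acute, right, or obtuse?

right

Compare the square of the longest side to the sum of squares of the other two: 195² + 216² = 84681 = 291².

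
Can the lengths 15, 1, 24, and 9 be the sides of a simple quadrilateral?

A quadrilateral exists iff every side is shorter than the sum of the others — equivalently, the longest side is less than the sum of the rest.
Longest side 24 < 25 (sum of the remaining 3), so yes.

Yes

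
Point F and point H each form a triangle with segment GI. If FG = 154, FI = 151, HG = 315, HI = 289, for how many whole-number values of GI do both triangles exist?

From triangle FGI: 3 < GI < 305.
From triangle HGI: 26 < GI < 604.
Intersection: 26 < GI < 305, so integers 27 through 304: 278 values.

278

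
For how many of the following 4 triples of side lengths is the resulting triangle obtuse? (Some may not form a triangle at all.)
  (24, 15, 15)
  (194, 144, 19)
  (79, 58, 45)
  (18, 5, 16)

3

(24,15,15): 15²+15² = 450 < 576 = 24² → obtuse
(194,144,19): 19+144 ≤ 194, not a triangle
(79,58,45): 45²+58² = 5389 < 6241 = 79² → obtuse
(18,5,16): 5²+16² = 281 < 324 = 18² → obtuse
3 of the 4 are obtuse.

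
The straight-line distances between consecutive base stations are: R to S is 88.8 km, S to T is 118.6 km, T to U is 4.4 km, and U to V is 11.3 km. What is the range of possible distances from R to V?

14.1 ≤ RV ≤ 223.1 km

The maximum is all hops collinear in one direction: 88.8 + 118.6 + 4.4 + 11.3 = 223.1.
The longest hop is 118.6; the others sum to 104.5. Folding the others back against it leaves at least 118.6 − 104.5 = 14.1.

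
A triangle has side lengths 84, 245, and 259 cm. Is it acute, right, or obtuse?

Compare the square of the longest side to the sum of squares of the other two: 84² + 245² = 67081 = 259².

right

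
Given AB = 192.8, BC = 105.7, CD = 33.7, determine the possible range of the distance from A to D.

The maximum is all hops collinear in one direction: 192.8 + 105.7 + 33.7 = 332.2.
The longest hop is 192.8; the others sum to 139.4. Folding the others back against it leaves at least 192.8 − 139.4 = 53.4.

53.4 ≤ AD ≤ 332.2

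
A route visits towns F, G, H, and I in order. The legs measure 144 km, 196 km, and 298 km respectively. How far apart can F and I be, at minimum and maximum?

0 ≤ FI ≤ 638 km

The maximum is all hops collinear in one direction: 144 + 196 + 298 = 638.
The longest hop is 298; the others sum to 340. Since 298 ≤ 340, the path can fold back on itself completely, so the minimum distance is 0.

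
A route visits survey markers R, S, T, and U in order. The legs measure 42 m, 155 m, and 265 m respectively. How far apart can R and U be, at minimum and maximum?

68 ≤ RU ≤ 462 m

The maximum is all hops collinear in one direction: 42 + 155 + 265 = 462.
The longest hop is 265; the others sum to 197. Folding the others back against it leaves at least 265 − 197 = 68.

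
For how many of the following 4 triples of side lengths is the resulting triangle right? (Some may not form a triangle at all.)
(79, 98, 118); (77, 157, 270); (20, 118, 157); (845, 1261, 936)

(79,98,118): 79²+98² = 15845 > 13924 = 118² → acute
(77,157,270): 77+157 ≤ 270, not a triangle
(20,118,157): 20+118 ≤ 157, not a triangle
(845,1261,936): 845²+936² = 1590121 = 1261² → right
1 of the 4 is right.

1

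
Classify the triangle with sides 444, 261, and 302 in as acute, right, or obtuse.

Compare the square of the longest side to the sum of squares of the other two: 261² + 302² = 159325 < 197136 = 444².

obtuse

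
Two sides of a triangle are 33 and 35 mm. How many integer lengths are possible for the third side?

The third side lies in the open interval (2, 68).
Integers from 3 to 67 inclusive: 67 − 3 + 1 = 65.

65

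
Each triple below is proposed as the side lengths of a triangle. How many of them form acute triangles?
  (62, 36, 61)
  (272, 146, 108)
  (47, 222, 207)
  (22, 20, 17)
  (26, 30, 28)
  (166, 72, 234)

(62,36,61): 36²+61² = 5017 > 3844 = 62² → acute
(272,146,108): 108+146 ≤ 272, not a triangle
(47,222,207): 47²+207² = 45058 < 49284 = 222² → obtuse
(22,20,17): 17²+20² = 689 > 484 = 22² → acute
(26,30,28): 26²+28² = 1460 > 900 = 30² → acute
(166,72,234): 72²+166² = 32740 < 54756 = 234² → obtuse
3 of the 6 are acute.

3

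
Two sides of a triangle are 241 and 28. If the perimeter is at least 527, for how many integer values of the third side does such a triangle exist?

Triangle inequality: 213 < x < 269. Perimeter ≥ 527 gives x ≥ 527 − 241 − 28 = 258.
So 258 ≤ x < 269; integers 258 through 268: 11 values.

11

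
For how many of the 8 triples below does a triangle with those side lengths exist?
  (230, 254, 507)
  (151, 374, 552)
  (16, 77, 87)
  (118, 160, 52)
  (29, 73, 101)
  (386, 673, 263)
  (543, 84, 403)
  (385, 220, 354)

(230,254,507): 230+254 ≤ 507 → not valid
(151,374,552): 151+374 ≤ 552 → not valid
(16,77,87): 16+77 > 87 → valid
(52,118,160): 52+118 > 160 → valid
(29,73,101): 29+73 > 101 → valid
(263,386,673): 263+386 ≤ 673 → not valid
(84,403,543): 84+403 ≤ 543 → not valid
(220,354,385): 220+354 > 385 → valid
4 of the 8 triples form a triangle.

4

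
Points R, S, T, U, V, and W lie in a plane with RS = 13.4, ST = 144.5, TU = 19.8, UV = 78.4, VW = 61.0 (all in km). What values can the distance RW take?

The maximum is all hops collinear in one direction: 13.4 + 144.5 + 19.8 + 78.4 + 61.0 = 317.1.
The longest hop is 144.5; the others sum to 172.6. Since 144.5 ≤ 172.6, the path can fold back on itself completely, so the minimum distance is 0.

0 ≤ RW ≤ 317.1 km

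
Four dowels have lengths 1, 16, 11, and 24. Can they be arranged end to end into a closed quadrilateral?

Yes

A quadrilateral exists iff every side is shorter than the sum of the others — equivalently, the longest side is less than the sum of the rest.
Longest side 24 < 28 (sum of the remaining 3), so yes.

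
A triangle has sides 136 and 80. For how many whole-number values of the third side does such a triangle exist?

The third side lies in the open interval (56, 216).
Integers from 57 to 215 inclusive: 215 − 57 + 1 = 159.

159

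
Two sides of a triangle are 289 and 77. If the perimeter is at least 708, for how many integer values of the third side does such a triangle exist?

24

Triangle inequality: 212 < x < 366. Perimeter ≥ 708 gives x ≥ 708 − 289 − 77 = 342.
So 342 ≤ x < 366; integers 342 through 365: 24 values.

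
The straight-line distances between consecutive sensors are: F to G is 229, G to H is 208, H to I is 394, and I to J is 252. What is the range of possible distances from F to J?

0 ≤ FJ ≤ 1083

The maximum is all hops collinear in one direction: 229 + 208 + 394 + 252 = 1083.
The longest hop is 394; the others sum to 689. Since 394 ≤ 689, the path can fold back on itself completely, so the minimum distance is 0.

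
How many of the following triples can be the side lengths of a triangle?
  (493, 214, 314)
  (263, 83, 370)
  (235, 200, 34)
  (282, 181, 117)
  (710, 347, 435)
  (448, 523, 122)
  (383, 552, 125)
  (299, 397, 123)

5

(214,314,493): 214+314 > 493 → valid
(83,263,370): 83+263 ≤ 370 → not valid
(34,200,235): 34+200 ≤ 235 → not valid
(117,181,282): 117+181 > 282 → valid
(347,435,710): 347+435 > 710 → valid
(122,448,523): 122+448 > 523 → valid
(125,383,552): 125+383 ≤ 552 → not valid
(123,299,397): 123+299 > 397 → valid
5 of the 8 triples form a triangle.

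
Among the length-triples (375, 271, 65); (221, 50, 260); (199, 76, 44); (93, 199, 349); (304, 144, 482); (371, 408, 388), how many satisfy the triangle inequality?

2

(65,271,375): 65+271 ≤ 375 → not valid
(50,221,260): 50+221 > 260 → valid
(44,76,199): 44+76 ≤ 199 → not valid
(93,199,349): 93+199 ≤ 349 → not valid
(144,304,482): 144+304 ≤ 482 → not valid
(371,388,408): 371+388 > 408 → valid
2 of the 6 triples form a triangle.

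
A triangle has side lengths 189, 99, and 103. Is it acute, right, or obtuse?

Compare the square of the longest side to the sum of squares of the other two: 99² + 103² = 20410 < 35721 = 189².

obtuse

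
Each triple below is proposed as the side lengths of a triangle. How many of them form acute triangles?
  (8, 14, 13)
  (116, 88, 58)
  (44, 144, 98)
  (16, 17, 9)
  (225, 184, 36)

(8,14,13): 8²+13² = 233 > 196 = 14² → acute
(116,88,58): 58²+88² = 11108 < 13456 = 116² → obtuse
(44,144,98): 44+98 ≤ 144, not a triangle
(16,17,9): 9²+16² = 337 > 289 = 17² → acute
(225,184,36): 36+184 ≤ 225, not a triangle
2 of the 5 are acute.

2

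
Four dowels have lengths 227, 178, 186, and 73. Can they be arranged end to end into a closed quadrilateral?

A quadrilateral exists iff every side is shorter than the sum of the others — equivalently, the longest side is less than the sum of the rest.
Longest side 227 < 437 (sum of the remaining 3), so yes.

Yes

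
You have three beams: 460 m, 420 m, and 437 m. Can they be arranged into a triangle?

The longest side is 460, and the other two sum to 857.
Since 857 > 460, the triangle inequality holds.

Yes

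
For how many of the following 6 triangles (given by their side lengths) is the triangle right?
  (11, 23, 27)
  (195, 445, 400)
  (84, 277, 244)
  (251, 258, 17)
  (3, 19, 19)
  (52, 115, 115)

1

(11,23,27): 11²+23² = 650 < 729 = 27² → obtuse
(195,445,400): 195²+400² = 198025 = 445² → right
(84,277,244): 84²+244² = 66592 < 76729 = 277² → obtuse
(251,258,17): 17²+251² = 63290 < 66564 = 258² → obtuse
(3,19,19): 3²+19² = 370 > 361 = 19² → acute
(52,115,115): 52²+115² = 15929 > 13225 = 115² → acute
1 of the 6 is right.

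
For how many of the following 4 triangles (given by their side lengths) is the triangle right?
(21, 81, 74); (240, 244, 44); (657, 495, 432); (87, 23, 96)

2

(21,81,74): 21²+74² = 5917 < 6561 = 81² → obtuse
(240,244,44): 44²+240² = 59536 = 244² → right
(657,495,432): 432²+495² = 431649 = 657² → right
(87,23,96): 23²+87² = 8098 < 9216 = 96² → obtuse
2 of the 4 are right.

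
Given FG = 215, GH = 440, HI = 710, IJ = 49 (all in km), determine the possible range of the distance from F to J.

The maximum is all hops collinear in one direction: 215 + 440 + 710 + 49 = 1414.
The longest hop is 710; the others sum to 704. Folding the others back against it leaves at least 710 − 704 = 6.

6 ≤ FJ ≤ 1414 km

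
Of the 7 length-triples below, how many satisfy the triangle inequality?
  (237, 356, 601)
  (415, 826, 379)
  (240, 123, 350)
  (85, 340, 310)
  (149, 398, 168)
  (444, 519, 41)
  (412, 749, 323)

(237,356,601): 237+356 ≤ 601 → not valid
(379,415,826): 379+415 ≤ 826 → not valid
(123,240,350): 123+240 > 350 → valid
(85,310,340): 85+310 > 340 → valid
(149,168,398): 149+168 ≤ 398 → not valid
(41,444,519): 41+444 ≤ 519 → not valid
(323,412,749): 323+412 ≤ 749 → not valid
2 of the 7 triples form a triangle.

2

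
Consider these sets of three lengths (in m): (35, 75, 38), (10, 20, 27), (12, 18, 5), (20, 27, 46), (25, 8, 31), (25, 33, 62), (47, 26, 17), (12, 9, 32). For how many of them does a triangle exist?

3

(35,38,75): 35+38 ≤ 75 → not valid
(10,20,27): 10+20 > 27 → valid
(5,12,18): 5+12 ≤ 18 → not valid
(20,27,46): 20+27 > 46 → valid
(8,25,31): 8+25 > 31 → valid
(25,33,62): 25+33 ≤ 62 → not valid
(17,26,47): 17+26 ≤ 47 → not valid
(9,12,32): 9+12 ≤ 32 → not valid
3 of the 8 triples form a triangle.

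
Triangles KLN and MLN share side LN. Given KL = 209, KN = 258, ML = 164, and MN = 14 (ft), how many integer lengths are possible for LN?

From triangle KLN: 49 < LN < 467.
From triangle MLN: 150 < LN < 178.
Intersection: 150 < LN < 178, so integers 151 through 177: 27 values.

27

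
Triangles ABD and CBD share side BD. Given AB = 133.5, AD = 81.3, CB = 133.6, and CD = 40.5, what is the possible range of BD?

93.1 < BD < 174.1

From triangle ABD: |133.5 − 81.3| < BD < 133.5 + 81.3, i.e. 52.2 < BD < 214.8.
From triangle CBD: 93.1 < BD < 174.1.
Both must hold, so BD lies in the intersection.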